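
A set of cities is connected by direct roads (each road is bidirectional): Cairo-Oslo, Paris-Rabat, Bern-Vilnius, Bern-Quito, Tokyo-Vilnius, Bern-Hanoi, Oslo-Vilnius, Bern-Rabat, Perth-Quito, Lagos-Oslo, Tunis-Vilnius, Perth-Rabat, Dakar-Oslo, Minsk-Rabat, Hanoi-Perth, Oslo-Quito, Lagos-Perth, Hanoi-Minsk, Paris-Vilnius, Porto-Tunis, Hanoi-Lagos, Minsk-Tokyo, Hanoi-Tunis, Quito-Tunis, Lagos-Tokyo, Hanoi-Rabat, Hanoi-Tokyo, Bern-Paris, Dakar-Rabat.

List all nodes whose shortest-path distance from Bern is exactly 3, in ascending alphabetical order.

Cairo, Porto

Level 0: Bern
Level 1: Hanoi, Paris, Quito, Rabat, Vilnius
Level 2: Dakar, Lagos, Minsk, Oslo, Perth, Tokyo, Tunis
Level 3: Cairo, Porto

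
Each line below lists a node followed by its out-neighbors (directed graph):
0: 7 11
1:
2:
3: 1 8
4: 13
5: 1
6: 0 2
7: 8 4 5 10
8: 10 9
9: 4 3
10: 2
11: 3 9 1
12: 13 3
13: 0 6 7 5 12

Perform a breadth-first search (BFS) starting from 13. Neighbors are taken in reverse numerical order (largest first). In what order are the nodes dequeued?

Visit 13; enqueue 12, 7, 6, 5, 0 → queue [12, 7, 6, 5, 0]
Visit 12; enqueue 3 → queue [7, 6, 5, 0, 3]
Visit 7; enqueue 10, 8, 4 → queue [6, 5, 0, 3, 10, 8, 4]
Visit 6; enqueue 2 → queue [5, 0, 3, 10, 8, 4, 2]
Visit 5; enqueue 1 → queue [0, 3, 10, 8, 4, 2, 1]
Visit 0; enqueue 11 → queue [3, 10, 8, 4, 2, 1, 11]
Visit 3 → queue [10, 8, 4, 2, 1, 11]
Visit 10 → queue [8, 4, 2, 1, 11]
Visit 8; enqueue 9 → queue [4, 2, 1, 11, 9]
Visit 4 → queue [2, 1, 11, 9]
Visit 2 → queue [1, 11, 9]
Visit 1 → queue [11, 9]
Visit 11 → queue [9]
Visit 9 → queue []

13, 12, 7, 6, 5, 0, 3, 10, 8, 4, 2, 1, 11, 9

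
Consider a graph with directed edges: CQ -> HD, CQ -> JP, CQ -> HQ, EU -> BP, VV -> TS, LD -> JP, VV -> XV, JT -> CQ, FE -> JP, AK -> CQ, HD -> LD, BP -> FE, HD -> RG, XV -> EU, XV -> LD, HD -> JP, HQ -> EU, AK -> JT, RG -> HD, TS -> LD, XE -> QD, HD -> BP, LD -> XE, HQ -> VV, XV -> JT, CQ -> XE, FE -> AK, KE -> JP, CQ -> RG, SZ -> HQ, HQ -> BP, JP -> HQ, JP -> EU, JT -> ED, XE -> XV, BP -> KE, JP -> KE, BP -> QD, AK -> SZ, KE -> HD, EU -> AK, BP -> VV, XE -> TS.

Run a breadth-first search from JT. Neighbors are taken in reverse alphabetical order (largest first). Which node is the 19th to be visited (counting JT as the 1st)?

Visit JT; enqueue ED, CQ → queue [ED, CQ]
Visit ED → queue [CQ]
Visit CQ; enqueue XE, RG, JP, HQ, HD → queue [XE, RG, JP, HQ, HD]
Visit XE; enqueue XV, TS, QD → queue [RG, JP, HQ, HD, XV, TS, QD]
Visit RG → queue [JP, HQ, HD, XV, TS, QD]
Visit JP; enqueue KE, EU → queue [HQ, HD, XV, TS, QD, KE, EU]
Visit HQ; enqueue VV, BP → queue [HD, XV, TS, QD, KE, EU, VV, BP]
Visit HD; enqueue LD → queue [XV, TS, QD, KE, EU, VV, BP, LD]
Visit XV → queue [TS, QD, KE, EU, VV, BP, LD]
Visit TS → queue [QD, KE, EU, VV, BP, LD]
Visit QD → queue [KE, EU, VV, BP, LD]
Visit KE → queue [EU, VV, BP, LD]
Visit EU; enqueue AK → queue [VV, BP, LD, AK]
Visit VV → queue [BP, LD, AK]
Visit BP; enqueue FE → queue [LD, AK, FE]
Visit LD → queue [AK, FE]
Visit AK; enqueue SZ → queue [FE, SZ]
Visit FE → queue [SZ]
Visit SZ → queue []

Visit order: JT, ED, CQ, XE, RG, JP, HQ, HD, XV, TS, QD, KE, EU, VV, BP, LD, AK, FE, SZ

SZ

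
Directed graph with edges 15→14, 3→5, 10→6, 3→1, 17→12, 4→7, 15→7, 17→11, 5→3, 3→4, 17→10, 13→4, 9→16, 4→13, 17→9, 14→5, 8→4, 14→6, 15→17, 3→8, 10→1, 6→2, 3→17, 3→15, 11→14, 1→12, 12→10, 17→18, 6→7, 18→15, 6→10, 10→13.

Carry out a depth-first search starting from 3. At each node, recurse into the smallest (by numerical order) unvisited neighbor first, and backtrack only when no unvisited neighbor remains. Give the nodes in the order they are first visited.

3 -> 1 -> 12 -> 10 -> 6 -> 2 -> 7 -> 13 -> 4 -> 5 -> 8 -> 15 -> 14 -> 17 -> 9 -> 16 -> 11 -> 18

Visit 3
3 → 1
1 → 12
12 → 10
10 → 6
6 → 2
6 → 7
10 → 13
13 → 4
3 → 5
3 → 8
3 → 15
15 → 14
15 → 17
17 → 9
9 → 16
17 → 11
17 → 18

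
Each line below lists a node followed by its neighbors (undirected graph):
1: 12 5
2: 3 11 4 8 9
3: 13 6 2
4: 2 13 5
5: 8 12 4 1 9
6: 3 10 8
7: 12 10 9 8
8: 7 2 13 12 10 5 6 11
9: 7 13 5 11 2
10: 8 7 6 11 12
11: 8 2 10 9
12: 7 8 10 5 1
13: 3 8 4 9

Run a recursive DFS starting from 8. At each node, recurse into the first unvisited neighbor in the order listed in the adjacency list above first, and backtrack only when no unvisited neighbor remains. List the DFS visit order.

Visit 8
8 → 7
7 → 12
12 → 10
10 → 6
6 → 3
3 → 13
13 → 4
4 → 2
2 → 11
11 → 9
9 → 5
5 → 1

8 → 7 → 12 → 10 → 6 → 3 → 13 → 4 → 2 → 11 → 9 → 5 → 1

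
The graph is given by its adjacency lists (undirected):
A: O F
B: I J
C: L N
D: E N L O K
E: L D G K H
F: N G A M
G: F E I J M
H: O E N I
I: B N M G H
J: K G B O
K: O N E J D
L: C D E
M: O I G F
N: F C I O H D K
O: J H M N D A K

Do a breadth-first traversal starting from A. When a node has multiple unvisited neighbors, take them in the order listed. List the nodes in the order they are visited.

Visit A; enqueue O, F → queue [O, F]
Visit O; enqueue J, H, M, N, D, K → queue [F, J, H, M, N, D, K]
Visit F; enqueue G → queue [J, H, M, N, D, K, G]
Visit J; enqueue B → queue [H, M, N, D, K, G, B]
Visit H; enqueue E, I → queue [M, N, D, K, G, B, E, I]
Visit M → queue [N, D, K, G, B, E, I]
Visit N; enqueue C → queue [D, K, G, B, E, I, C]
Visit D; enqueue L → queue [K, G, B, E, I, C, L]
Visit K → queue [G, B, E, I, C, L]
Visit G → queue [B, E, I, C, L]
Visit B → queue [E, I, C, L]
Visit E → queue [I, C, L]
Visit I → queue [C, L]
Visit C → queue [L]
Visit L → queue []

A -> O -> F -> J -> H -> M -> N -> D -> K -> G -> B -> E -> I -> C -> L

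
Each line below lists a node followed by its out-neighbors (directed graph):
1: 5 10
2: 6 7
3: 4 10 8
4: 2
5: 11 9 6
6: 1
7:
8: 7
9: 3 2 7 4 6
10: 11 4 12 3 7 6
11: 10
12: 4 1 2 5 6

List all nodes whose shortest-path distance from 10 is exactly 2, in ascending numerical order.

1, 2, 5, 8

Level 0: 10
Level 1: 3, 4, 6, 7, 11, 12
Level 2: 1, 2, 5, 8
Level 3: 9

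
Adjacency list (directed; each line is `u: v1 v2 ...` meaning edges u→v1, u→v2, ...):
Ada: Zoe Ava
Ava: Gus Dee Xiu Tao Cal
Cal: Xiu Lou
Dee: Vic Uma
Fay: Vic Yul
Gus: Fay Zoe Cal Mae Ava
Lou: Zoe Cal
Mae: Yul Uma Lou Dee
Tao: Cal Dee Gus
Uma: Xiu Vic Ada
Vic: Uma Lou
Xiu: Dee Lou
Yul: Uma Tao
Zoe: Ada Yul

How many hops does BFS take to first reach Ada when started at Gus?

2

Level 0: Gus
Level 1: Ava, Cal, Fay, Mae, Zoe
Level 2: Ada, Dee, Lou, Tao, Uma, Vic, Xiu, Yul
Ada first appears at level 2.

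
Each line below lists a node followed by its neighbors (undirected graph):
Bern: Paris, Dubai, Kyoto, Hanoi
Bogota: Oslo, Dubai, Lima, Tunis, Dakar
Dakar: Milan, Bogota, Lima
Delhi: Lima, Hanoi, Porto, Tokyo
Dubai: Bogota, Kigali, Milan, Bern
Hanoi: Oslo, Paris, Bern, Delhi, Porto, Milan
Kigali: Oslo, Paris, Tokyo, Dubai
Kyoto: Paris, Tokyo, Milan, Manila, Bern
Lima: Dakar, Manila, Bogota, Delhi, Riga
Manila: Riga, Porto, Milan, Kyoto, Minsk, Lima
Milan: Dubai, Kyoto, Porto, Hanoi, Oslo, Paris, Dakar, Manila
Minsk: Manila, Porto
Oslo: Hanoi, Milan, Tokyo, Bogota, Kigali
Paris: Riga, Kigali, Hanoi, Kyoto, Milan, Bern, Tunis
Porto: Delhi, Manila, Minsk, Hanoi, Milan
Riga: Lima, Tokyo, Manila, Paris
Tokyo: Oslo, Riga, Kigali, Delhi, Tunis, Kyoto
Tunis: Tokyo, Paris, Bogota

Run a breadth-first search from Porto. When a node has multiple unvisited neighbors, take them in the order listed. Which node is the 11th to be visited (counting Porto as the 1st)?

Visit Porto; enqueue Delhi, Manila, Minsk, Hanoi, Milan → queue [Delhi, Manila, Minsk, Hanoi, Milan]
Visit Delhi; enqueue Lima, Tokyo → queue [Manila, Minsk, Hanoi, Milan, Lima, Tokyo]
Visit Manila; enqueue Riga, Kyoto → queue [Minsk, Hanoi, Milan, Lima, Tokyo, Riga, Kyoto]
Visit Minsk → queue [Hanoi, Milan, Lima, Tokyo, Riga, Kyoto]
Visit Hanoi; enqueue Oslo, Paris, Bern → queue [Milan, Lima, Tokyo, Riga, Kyoto, Oslo, Paris, Bern]
Visit Milan; enqueue Dubai, Dakar → queue [Lima, Tokyo, Riga, Kyoto, Oslo, Paris, Bern, Dubai, Dakar]
Visit Lima; enqueue Bogota → queue [Tokyo, Riga, Kyoto, Oslo, Paris, Bern, Dubai, Dakar, Bogota]
Visit Tokyo; enqueue Kigali, Tunis → queue [Riga, Kyoto, Oslo, Paris, Bern, Dubai, Dakar, Bogota, Kigali, Tunis]
Visit Riga → queue [Kyoto, Oslo, Paris, Bern, Dubai, Dakar, Bogota, Kigali, Tunis]
Visit Kyoto → queue [Oslo, Paris, Bern, Dubai, Dakar, Bogota, Kigali, Tunis]
Visit Oslo → queue [Paris, Bern, Dubai, Dakar, Bogota, Kigali, Tunis]
Visit Paris → queue [Bern, Dubai, Dakar, Bogota, Kigali, Tunis]
Visit Bern → queue [Dubai, Dakar, Bogota, Kigali, Tunis]
Visit Dubai → queue [Dakar, Bogota, Kigali, Tunis]
Visit Dakar → queue [Bogota, Kigali, Tunis]
Visit Bogota → queue [Kigali, Tunis]
Visit Kigali → queue [Tunis]
Visit Tunis → queue []

Visit order: Porto, Delhi, Manila, Minsk, Hanoi, Milan, Lima, Tokyo, Riga, Kyoto, Oslo, Paris, Bern, Dubai, Dakar, Bogota, Kigali, Tunis

Oslo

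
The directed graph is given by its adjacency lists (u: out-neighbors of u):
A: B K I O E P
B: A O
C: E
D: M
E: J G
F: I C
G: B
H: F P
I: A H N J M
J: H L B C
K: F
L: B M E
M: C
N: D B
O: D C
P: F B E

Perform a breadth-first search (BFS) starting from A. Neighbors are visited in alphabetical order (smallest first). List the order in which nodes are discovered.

Visit A; enqueue B, E, I, K, O, P → queue [B, E, I, K, O, P]
Visit B → queue [E, I, K, O, P]
Visit E; enqueue G, J → queue [I, K, O, P, G, J]
Visit I; enqueue H, M, N → queue [K, O, P, G, J, H, M, N]
Visit K; enqueue F → queue [O, P, G, J, H, M, N, F]
Visit O; enqueue C, D → queue [P, G, J, H, M, N, F, C, D]
Visit P → queue [G, J, H, M, N, F, C, D]
Visit G → queue [J, H, M, N, F, C, D]
Visit J; enqueue L → queue [H, M, N, F, C, D, L]
Visit H → queue [M, N, F, C, D, L]
Visit M → queue [N, F, C, D, L]
Visit N → queue [F, C, D, L]
Visit F → queue [C, D, L]
Visit C → queue [D, L]
Visit D → queue [L]
Visit L → queue []

A B E I K O P G J H M N F C D L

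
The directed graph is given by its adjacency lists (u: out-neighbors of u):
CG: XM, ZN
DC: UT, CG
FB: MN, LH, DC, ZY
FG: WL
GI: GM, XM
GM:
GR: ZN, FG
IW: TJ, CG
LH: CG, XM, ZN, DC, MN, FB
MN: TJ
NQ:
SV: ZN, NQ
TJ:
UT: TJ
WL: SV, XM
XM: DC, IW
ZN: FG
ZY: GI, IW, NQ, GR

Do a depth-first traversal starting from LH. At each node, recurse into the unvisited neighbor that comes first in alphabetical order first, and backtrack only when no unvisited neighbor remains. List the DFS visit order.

Visit LH
LH → CG
CG → XM
XM → DC
DC → UT
UT → TJ
XM → IW
CG → ZN
ZN → FG
FG → WL
WL → SV
SV → NQ
LH → FB
FB → MN
FB → ZY
ZY → GI
GI → GM
ZY → GR

LH, CG, XM, DC, UT, TJ, IW, ZN, FG, WL, SV, NQ, FB, MN, ZY, GI, GM, GR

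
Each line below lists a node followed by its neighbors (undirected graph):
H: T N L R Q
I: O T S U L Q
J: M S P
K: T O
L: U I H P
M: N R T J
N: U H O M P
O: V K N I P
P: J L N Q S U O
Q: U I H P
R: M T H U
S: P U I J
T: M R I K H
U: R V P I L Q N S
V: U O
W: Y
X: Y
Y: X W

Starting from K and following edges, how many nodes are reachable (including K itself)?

BFS from K visits: K, T, O, R, M, I, H, V, P, N, U, J, S, Q, L
Reachable nodes: 15 of 18 total.

15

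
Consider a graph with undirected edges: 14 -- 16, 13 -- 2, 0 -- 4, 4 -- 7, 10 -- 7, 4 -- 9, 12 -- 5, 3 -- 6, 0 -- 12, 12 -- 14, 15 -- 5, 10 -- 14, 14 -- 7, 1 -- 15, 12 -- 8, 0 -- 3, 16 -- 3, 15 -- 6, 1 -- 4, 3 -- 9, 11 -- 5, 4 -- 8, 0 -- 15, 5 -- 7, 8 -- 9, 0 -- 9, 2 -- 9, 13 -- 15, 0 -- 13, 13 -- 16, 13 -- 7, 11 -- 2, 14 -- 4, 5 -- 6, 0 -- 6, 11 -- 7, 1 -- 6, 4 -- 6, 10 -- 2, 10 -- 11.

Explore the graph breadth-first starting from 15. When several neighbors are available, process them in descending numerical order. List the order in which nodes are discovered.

15, 13, 6, 5, 1, 0, 16, 7, 2, 4, 3, 12, 11, 9, 14, 10, 8

Visit 15; enqueue 13, 6, 5, 1, 0 → queue [13, 6, 5, 1, 0]
Visit 13; enqueue 16, 7, 2 → queue [6, 5, 1, 0, 16, 7, 2]
Visit 6; enqueue 4, 3 → queue [5, 1, 0, 16, 7, 2, 4, 3]
Visit 5; enqueue 12, 11 → queue [1, 0, 16, 7, 2, 4, 3, 12, 11]
Visit 1 → queue [0, 16, 7, 2, 4, 3, 12, 11]
Visit 0; enqueue 9 → queue [16, 7, 2, 4, 3, 12, 11, 9]
Visit 16; enqueue 14 → queue [7, 2, 4, 3, 12, 11, 9, 14]
Visit 7; enqueue 10 → queue [2, 4, 3, 12, 11, 9, 14, 10]
Visit 2 → queue [4, 3, 12, 11, 9, 14, 10]
Visit 4; enqueue 8 → queue [3, 12, 11, 9, 14, 10, 8]
Visit 3 → queue [12, 11, 9, 14, 10, 8]
Visit 12 → queue [11, 9, 14, 10, 8]
Visit 11 → queue [9, 14, 10, 8]
Visit 9 → queue [14, 10, 8]
Visit 14 → queue [10, 8]
Visit 10 → queue [8]
Visit 8 → queue []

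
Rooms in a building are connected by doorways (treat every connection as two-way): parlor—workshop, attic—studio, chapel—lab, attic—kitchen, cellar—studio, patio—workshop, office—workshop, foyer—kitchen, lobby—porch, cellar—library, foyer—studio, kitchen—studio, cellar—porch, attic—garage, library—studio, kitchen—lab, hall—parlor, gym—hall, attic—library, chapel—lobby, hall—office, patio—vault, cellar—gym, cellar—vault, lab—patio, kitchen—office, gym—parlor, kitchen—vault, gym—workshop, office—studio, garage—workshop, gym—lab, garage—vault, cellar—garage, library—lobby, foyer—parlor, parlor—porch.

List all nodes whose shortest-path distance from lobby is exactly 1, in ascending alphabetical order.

Level 0: lobby
Level 1: chapel, library, porch
Level 2: attic, cellar, lab, parlor, studio
Level 3: foyer, garage, gym, hall, kitchen, office, patio, vault, workshop

chapel, library, porch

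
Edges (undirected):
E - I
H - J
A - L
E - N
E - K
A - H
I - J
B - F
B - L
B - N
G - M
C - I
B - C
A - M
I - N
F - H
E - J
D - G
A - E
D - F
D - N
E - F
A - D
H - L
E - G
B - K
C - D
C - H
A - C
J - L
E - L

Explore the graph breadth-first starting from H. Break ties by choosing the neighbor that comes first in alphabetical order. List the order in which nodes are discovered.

Visit H; enqueue A, C, F, J, L → queue [A, C, F, J, L]
Visit A; enqueue D, E, M → queue [C, F, J, L, D, E, M]
Visit C; enqueue B, I → queue [F, J, L, D, E, M, B, I]
Visit F → queue [J, L, D, E, M, B, I]
Visit J → queue [L, D, E, M, B, I]
Visit L → queue [D, E, M, B, I]
Visit D; enqueue G, N → queue [E, M, B, I, G, N]
Visit E; enqueue K → queue [M, B, I, G, N, K]
Visit M → queue [B, I, G, N, K]
Visit B → queue [I, G, N, K]
Visit I → queue [G, N, K]
Visit G → queue [N, K]
Visit N → queue [K]
Visit K → queue []

H A C F J L D E M B I G N K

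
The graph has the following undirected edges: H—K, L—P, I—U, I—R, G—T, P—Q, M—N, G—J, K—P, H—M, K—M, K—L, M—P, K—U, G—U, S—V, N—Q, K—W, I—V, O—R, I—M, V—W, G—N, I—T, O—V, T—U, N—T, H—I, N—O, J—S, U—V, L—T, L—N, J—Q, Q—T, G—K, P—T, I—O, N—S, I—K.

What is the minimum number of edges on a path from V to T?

2

Level 0: V
Level 1: I, O, S, U, W
Level 2: G, H, J, K, M, N, R, T
Level 3: L, P, Q
T first appears at level 2.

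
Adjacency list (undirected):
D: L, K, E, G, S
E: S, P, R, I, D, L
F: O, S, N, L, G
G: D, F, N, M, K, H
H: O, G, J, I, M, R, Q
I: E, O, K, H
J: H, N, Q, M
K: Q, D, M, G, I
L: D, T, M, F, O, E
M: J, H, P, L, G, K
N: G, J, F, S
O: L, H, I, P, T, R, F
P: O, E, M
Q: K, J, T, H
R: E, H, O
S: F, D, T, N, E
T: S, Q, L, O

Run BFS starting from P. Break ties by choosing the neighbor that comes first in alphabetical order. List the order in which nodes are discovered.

P, E, M, O, D, I, L, R, S, G, H, J, K, F, T, N, Q

Visit P; enqueue E, M, O → queue [E, M, O]
Visit E; enqueue D, I, L, R, S → queue [M, O, D, I, L, R, S]
Visit M; enqueue G, H, J, K → queue [O, D, I, L, R, S, G, H, J, K]
Visit O; enqueue F, T → queue [D, I, L, R, S, G, H, J, K, F, T]
Visit D → queue [I, L, R, S, G, H, J, K, F, T]
Visit I → queue [L, R, S, G, H, J, K, F, T]
Visit L → queue [R, S, G, H, J, K, F, T]
Visit R → queue [S, G, H, J, K, F, T]
Visit S; enqueue N → queue [G, H, J, K, F, T, N]
Visit G → queue [H, J, K, F, T, N]
Visit H; enqueue Q → queue [J, K, F, T, N, Q]
Visit J → queue [K, F, T, N, Q]
Visit K → queue [F, T, N, Q]
Visit F → queue [T, N, Q]
Visit T → queue [N, Q]
Visit N → queue [Q]
Visit Q → queue []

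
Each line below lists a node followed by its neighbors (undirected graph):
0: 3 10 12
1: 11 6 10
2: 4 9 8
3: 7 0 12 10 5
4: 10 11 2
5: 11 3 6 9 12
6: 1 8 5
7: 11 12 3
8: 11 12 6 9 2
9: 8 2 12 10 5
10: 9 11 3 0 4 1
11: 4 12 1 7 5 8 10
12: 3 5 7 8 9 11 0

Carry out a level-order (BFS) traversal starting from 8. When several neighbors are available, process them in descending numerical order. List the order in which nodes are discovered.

8, 12, 11, 9, 6, 2, 7, 5, 3, 0, 10, 4, 1

Visit 8; enqueue 12, 11, 9, 6, 2 → queue [12, 11, 9, 6, 2]
Visit 12; enqueue 7, 5, 3, 0 → queue [11, 9, 6, 2, 7, 5, 3, 0]
Visit 11; enqueue 10, 4, 1 → queue [9, 6, 2, 7, 5, 3, 0, 10, 4, 1]
Visit 9 → queue [6, 2, 7, 5, 3, 0, 10, 4, 1]
Visit 6 → queue [2, 7, 5, 3, 0, 10, 4, 1]
Visit 2 → queue [7, 5, 3, 0, 10, 4, 1]
Visit 7 → queue [5, 3, 0, 10, 4, 1]
Visit 5 → queue [3, 0, 10, 4, 1]
Visit 3 → queue [0, 10, 4, 1]
Visit 0 → queue [10, 4, 1]
Visit 10 → queue [4, 1]
Visit 4 → queue [1]
Visit 1 → queue []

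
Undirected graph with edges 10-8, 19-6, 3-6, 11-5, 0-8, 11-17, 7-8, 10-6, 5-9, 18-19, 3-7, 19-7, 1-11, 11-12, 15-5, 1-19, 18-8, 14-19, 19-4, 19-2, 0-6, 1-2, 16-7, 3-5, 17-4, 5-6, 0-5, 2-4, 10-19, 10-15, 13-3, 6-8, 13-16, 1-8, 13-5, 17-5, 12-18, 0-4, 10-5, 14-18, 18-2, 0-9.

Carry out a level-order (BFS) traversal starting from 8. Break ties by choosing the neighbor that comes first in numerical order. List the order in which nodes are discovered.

8, 0, 1, 6, 7, 10, 18, 4, 5, 9, 2, 11, 19, 3, 16, 15, 12, 14, 17, 13

Visit 8; enqueue 0, 1, 6, 7, 10, 18 → queue [0, 1, 6, 7, 10, 18]
Visit 0; enqueue 4, 5, 9 → queue [1, 6, 7, 10, 18, 4, 5, 9]
Visit 1; enqueue 2, 11, 19 → queue [6, 7, 10, 18, 4, 5, 9, 2, 11, 19]
Visit 6; enqueue 3 → queue [7, 10, 18, 4, 5, 9, 2, 11, 19, 3]
Visit 7; enqueue 16 → queue [10, 18, 4, 5, 9, 2, 11, 19, 3, 16]
Visit 10; enqueue 15 → queue [18, 4, 5, 9, 2, 11, 19, 3, 16, 15]
Visit 18; enqueue 12, 14 → queue [4, 5, 9, 2, 11, 19, 3, 16, 15, 12, 14]
Visit 4; enqueue 17 → queue [5, 9, 2, 11, 19, 3, 16, 15, 12, 14, 17]
Visit 5; enqueue 13 → queue [9, 2, 11, 19, 3, 16, 15, 12, 14, 17, 13]
Visit 9 → queue [2, 11, 19, 3, 16, 15, 12, 14, 17, 13]
Visit 2 → queue [11, 19, 3, 16, 15, 12, 14, 17, 13]
Visit 11 → queue [19, 3, 16, 15, 12, 14, 17, 13]
Visit 19 → queue [3, 16, 15, 12, 14, 17, 13]
Visit 3 → queue [16, 15, 12, 14, 17, 13]
Visit 16 → queue [15, 12, 14, 17, 13]
Visit 15 → queue [12, 14, 17, 13]
Visit 12 → queue [14, 17, 13]
Visit 14 → queue [17, 13]
Visit 17 → queue [13]
Visit 13 → queue []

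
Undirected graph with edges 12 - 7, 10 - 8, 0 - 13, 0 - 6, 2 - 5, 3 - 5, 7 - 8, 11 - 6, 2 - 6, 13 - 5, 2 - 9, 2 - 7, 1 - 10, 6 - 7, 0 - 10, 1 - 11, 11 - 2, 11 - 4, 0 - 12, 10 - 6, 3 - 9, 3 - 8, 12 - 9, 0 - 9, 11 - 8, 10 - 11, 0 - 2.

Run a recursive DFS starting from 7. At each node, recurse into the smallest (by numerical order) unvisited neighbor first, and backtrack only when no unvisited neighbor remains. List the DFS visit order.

7 → 2 → 0 → 6 → 10 → 1 → 11 → 4 → 8 → 3 → 5 → 13 → 9 → 12

Visit 7
7 → 2
2 → 0
0 → 6
6 → 10
10 → 1
1 → 11
11 → 4
11 → 8
8 → 3
3 → 5
5 → 13
3 → 9
9 → 12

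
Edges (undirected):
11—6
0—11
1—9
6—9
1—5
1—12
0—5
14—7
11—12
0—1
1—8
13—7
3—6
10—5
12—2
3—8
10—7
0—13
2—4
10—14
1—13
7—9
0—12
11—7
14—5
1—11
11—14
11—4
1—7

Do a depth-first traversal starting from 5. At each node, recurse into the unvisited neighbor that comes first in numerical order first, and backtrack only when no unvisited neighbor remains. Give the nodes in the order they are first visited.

5 0 1 7 9 6 3 8 11 4 2 12 14 10 13

Visit 5
5 → 0
0 → 1
1 → 7
7 → 9
9 → 6
6 → 3
3 → 8
6 → 11
11 → 4
4 → 2
2 → 12
11 → 14
14 → 10
7 → 13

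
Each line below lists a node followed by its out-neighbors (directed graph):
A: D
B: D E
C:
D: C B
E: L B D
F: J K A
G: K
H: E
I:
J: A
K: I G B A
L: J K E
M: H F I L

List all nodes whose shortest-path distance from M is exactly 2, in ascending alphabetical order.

A, E, J, K

Level 0: M
Level 1: F, H, I, L
Level 2: A, E, J, K
Level 3: B, D, G
Level 4: C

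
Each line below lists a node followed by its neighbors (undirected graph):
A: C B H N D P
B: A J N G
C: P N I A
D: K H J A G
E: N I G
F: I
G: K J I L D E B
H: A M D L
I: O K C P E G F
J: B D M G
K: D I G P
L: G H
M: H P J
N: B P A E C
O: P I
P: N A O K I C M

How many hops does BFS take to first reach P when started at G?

2

Level 0: G
Level 1: B, D, E, I, J, K, L
Level 2: A, C, F, H, M, N, O, P
P first appears at level 2.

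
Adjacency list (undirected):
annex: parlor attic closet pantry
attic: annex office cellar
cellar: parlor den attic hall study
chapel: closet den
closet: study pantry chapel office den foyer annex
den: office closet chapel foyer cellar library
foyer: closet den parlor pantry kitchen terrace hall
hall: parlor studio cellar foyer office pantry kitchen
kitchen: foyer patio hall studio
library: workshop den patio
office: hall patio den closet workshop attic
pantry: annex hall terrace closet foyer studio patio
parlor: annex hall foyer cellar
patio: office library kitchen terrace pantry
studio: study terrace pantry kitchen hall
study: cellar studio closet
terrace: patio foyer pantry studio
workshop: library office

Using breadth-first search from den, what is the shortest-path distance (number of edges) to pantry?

Level 0: den
Level 1: cellar, chapel, closet, foyer, library, office
Level 2: annex, attic, hall, kitchen, pantry, parlor, patio, study, terrace, workshop
Level 3: studio
pantry first appears at level 2.

2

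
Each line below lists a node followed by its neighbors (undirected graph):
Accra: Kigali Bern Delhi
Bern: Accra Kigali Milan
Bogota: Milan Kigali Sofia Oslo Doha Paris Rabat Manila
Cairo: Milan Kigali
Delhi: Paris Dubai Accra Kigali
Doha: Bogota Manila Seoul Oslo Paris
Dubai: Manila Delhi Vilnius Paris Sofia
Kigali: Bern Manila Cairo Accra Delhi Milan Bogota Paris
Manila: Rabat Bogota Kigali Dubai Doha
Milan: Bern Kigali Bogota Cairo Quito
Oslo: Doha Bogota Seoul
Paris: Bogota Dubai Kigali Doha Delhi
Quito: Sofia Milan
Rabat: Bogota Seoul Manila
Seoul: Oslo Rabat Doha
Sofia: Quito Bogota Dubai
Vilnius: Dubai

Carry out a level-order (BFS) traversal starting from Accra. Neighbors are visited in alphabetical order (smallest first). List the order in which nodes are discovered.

Accra → Bern → Delhi → Kigali → Milan → Dubai → Paris → Bogota → Cairo → Manila → Quito → Sofia → Vilnius → Doha → Oslo → Rabat → Seoul

Visit Accra; enqueue Bern, Delhi, Kigali → queue [Bern, Delhi, Kigali]
Visit Bern; enqueue Milan → queue [Delhi, Kigali, Milan]
Visit Delhi; enqueue Dubai, Paris → queue [Kigali, Milan, Dubai, Paris]
Visit Kigali; enqueue Bogota, Cairo, Manila → queue [Milan, Dubai, Paris, Bogota, Cairo, Manila]
Visit Milan; enqueue Quito → queue [Dubai, Paris, Bogota, Cairo, Manila, Quito]
Visit Dubai; enqueue Sofia, Vilnius → queue [Paris, Bogota, Cairo, Manila, Quito, Sofia, Vilnius]
Visit Paris; enqueue Doha → queue [Bogota, Cairo, Manila, Quito, Sofia, Vilnius, Doha]
Visit Bogota; enqueue Oslo, Rabat → queue [Cairo, Manila, Quito, Sofia, Vilnius, Doha, Oslo, Rabat]
Visit Cairo → queue [Manila, Quito, Sofia, Vilnius, Doha, Oslo, Rabat]
Visit Manila → queue [Quito, Sofia, Vilnius, Doha, Oslo, Rabat]
Visit Quito → queue [Sofia, Vilnius, Doha, Oslo, Rabat]
Visit Sofia → queue [Vilnius, Doha, Oslo, Rabat]
Visit Vilnius → queue [Doha, Oslo, Rabat]
Visit Doha; enqueue Seoul → queue [Oslo, Rabat, Seoul]
Visit Oslo → queue [Rabat, Seoul]
Visit Rabat → queue [Seoul]
Visit Seoul → queue []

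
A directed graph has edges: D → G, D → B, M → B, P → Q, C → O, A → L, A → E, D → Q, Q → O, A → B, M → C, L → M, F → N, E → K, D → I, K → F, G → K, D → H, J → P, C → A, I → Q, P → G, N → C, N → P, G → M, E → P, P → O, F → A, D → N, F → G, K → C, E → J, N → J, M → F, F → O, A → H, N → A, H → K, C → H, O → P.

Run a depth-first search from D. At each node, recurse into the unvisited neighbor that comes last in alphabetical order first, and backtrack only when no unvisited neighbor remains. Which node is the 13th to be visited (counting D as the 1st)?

Visit D
D → Q
Q → O
O → P
P → G
G → M
M → F
F → N
N → J
N → C
C → H
H → K
C → A
A → L
A → E
A → B
D → I

Visit order: D, Q, O, P, G, M, F, N, J, C, H, K, A, L, E, B, I

A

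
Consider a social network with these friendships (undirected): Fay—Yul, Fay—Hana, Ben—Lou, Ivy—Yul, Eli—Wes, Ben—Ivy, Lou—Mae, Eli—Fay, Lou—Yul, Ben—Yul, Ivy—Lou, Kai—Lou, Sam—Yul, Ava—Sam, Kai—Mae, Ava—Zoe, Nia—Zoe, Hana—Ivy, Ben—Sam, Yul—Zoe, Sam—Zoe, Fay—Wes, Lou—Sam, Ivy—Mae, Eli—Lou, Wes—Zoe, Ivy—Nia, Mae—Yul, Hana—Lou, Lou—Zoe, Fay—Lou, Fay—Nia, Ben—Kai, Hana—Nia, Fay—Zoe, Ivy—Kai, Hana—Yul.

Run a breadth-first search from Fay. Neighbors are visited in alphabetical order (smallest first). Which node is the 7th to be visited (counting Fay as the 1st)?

Visit Fay; enqueue Eli, Hana, Lou, Nia, Wes, Yul, Zoe → queue [Eli, Hana, Lou, Nia, Wes, Yul, Zoe]
Visit Eli → queue [Hana, Lou, Nia, Wes, Yul, Zoe]
Visit Hana; enqueue Ivy → queue [Lou, Nia, Wes, Yul, Zoe, Ivy]
Visit Lou; enqueue Ben, Kai, Mae, Sam → queue [Nia, Wes, Yul, Zoe, Ivy, Ben, Kai, Mae, Sam]
Visit Nia → queue [Wes, Yul, Zoe, Ivy, Ben, Kai, Mae, Sam]
Visit Wes → queue [Yul, Zoe, Ivy, Ben, Kai, Mae, Sam]
Visit Yul → queue [Zoe, Ivy, Ben, Kai, Mae, Sam]
Visit Zoe; enqueue Ava → queue [Ivy, Ben, Kai, Mae, Sam, Ava]
Visit Ivy → queue [Ben, Kai, Mae, Sam, Ava]
Visit Ben → queue [Kai, Mae, Sam, Ava]
Visit Kai → queue [Mae, Sam, Ava]
Visit Mae → queue [Sam, Ava]
Visit Sam → queue [Ava]
Visit Ava → queue []

Visit order: Fay, Eli, Hana, Lou, Nia, Wes, Yul, Zoe, Ivy, Ben, Kai, Mae, Sam, Ava

Yul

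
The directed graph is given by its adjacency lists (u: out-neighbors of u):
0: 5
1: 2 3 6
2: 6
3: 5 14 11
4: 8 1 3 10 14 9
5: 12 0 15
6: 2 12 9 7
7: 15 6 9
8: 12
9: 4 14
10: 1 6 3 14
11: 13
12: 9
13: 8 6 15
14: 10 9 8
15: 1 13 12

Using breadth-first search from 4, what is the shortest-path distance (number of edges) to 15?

3

Level 0: 4
Level 1: 1, 3, 8, 9, 10, 14
Level 2: 2, 5, 6, 11, 12
Level 3: 0, 7, 13, 15
15 first appears at level 3.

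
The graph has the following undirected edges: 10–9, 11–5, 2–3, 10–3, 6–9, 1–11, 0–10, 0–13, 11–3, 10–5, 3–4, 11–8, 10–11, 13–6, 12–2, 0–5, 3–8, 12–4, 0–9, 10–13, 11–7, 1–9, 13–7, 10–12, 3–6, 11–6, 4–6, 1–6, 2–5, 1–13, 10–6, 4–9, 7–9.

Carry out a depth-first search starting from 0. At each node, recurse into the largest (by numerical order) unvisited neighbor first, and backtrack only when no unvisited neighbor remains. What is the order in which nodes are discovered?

Visit 0
0 → 13
13 → 10
10 → 12
12 → 4
4 → 9
9 → 7
7 → 11
11 → 8
8 → 3
3 → 6
6 → 1
3 → 2
2 → 5

0 → 13 → 10 → 12 → 4 → 9 → 7 → 11 → 8 → 3 → 6 → 1 → 2 → 5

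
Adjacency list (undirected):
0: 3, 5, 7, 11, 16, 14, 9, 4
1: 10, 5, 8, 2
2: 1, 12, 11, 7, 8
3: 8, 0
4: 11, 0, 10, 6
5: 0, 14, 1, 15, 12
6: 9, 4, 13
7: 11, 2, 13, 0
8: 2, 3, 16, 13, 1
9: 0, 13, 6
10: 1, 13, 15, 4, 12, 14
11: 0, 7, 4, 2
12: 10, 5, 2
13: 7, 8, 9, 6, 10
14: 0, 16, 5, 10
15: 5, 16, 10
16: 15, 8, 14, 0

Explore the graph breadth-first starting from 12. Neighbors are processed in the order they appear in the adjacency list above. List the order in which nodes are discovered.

12 → 10 → 5 → 2 → 1 → 13 → 15 → 4 → 14 → 0 → 11 → 7 → 8 → 9 → 6 → 16 → 3

Visit 12; enqueue 10, 5, 2 → queue [10, 5, 2]
Visit 10; enqueue 1, 13, 15, 4, 14 → queue [5, 2, 1, 13, 15, 4, 14]
Visit 5; enqueue 0 → queue [2, 1, 13, 15, 4, 14, 0]
Visit 2; enqueue 11, 7, 8 → queue [1, 13, 15, 4, 14, 0, 11, 7, 8]
Visit 1 → queue [13, 15, 4, 14, 0, 11, 7, 8]
Visit 13; enqueue 9, 6 → queue [15, 4, 14, 0, 11, 7, 8, 9, 6]
Visit 15; enqueue 16 → queue [4, 14, 0, 11, 7, 8, 9, 6, 16]
Visit 4 → queue [14, 0, 11, 7, 8, 9, 6, 16]
Visit 14 → queue [0, 11, 7, 8, 9, 6, 16]
Visit 0; enqueue 3 → queue [11, 7, 8, 9, 6, 16, 3]
Visit 11 → queue [7, 8, 9, 6, 16, 3]
Visit 7 → queue [8, 9, 6, 16, 3]
Visit 8 → queue [9, 6, 16, 3]
Visit 9 → queue [6, 16, 3]
Visit 6 → queue [16, 3]
Visit 16 → queue [3]
Visit 3 → queue []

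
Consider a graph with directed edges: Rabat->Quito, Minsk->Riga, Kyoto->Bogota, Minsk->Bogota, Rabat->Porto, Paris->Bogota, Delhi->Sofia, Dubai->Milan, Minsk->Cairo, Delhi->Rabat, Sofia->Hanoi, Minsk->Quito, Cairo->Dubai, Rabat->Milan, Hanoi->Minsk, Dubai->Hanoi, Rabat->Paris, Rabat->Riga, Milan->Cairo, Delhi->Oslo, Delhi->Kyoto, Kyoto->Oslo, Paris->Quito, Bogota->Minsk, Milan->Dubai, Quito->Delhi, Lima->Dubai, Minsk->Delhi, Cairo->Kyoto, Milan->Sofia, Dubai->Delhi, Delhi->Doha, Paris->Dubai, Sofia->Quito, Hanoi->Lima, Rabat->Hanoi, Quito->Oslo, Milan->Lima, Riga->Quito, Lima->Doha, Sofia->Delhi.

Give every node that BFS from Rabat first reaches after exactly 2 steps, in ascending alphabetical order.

Level 0: Rabat
Level 1: Hanoi, Milan, Paris, Porto, Quito, Riga
Level 2: Bogota, Cairo, Delhi, Dubai, Lima, Minsk, Oslo, Sofia
Level 3: Doha, Kyoto

Bogota, Cairo, Delhi, Dubai, Lima, Minsk, Oslo, Sofia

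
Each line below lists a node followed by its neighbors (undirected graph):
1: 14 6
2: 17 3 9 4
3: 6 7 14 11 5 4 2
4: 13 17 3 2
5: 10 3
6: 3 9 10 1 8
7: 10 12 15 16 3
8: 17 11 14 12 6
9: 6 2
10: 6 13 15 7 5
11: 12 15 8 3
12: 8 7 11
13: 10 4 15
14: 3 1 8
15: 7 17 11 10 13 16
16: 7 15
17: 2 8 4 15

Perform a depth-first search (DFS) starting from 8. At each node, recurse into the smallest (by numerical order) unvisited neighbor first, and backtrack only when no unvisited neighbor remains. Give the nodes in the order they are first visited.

8, 6, 1, 14, 3, 2, 4, 13, 10, 5, 7, 12, 11, 15, 16, 17, 9

Visit 8
8 → 6
6 → 1
1 → 14
14 → 3
3 → 2
2 → 4
4 → 13
13 → 10
10 → 5
10 → 7
7 → 12
12 → 11
11 → 15
15 → 16
15 → 17
2 → 9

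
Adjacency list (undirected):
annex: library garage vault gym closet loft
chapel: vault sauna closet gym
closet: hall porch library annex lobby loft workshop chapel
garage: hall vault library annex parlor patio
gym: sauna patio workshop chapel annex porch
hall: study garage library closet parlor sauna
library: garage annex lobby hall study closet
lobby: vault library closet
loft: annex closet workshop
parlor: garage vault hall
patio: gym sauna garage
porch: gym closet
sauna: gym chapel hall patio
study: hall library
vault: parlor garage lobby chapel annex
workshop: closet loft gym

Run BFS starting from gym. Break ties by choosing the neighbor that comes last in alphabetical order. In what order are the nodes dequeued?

Visit gym; enqueue workshop, sauna, porch, patio, chapel, annex → queue [workshop, sauna, porch, patio, chapel, annex]
Visit workshop; enqueue loft, closet → queue [sauna, porch, patio, chapel, annex, loft, closet]
Visit sauna; enqueue hall → queue [porch, patio, chapel, annex, loft, closet, hall]
Visit porch → queue [patio, chapel, annex, loft, closet, hall]
Visit patio; enqueue garage → queue [chapel, annex, loft, closet, hall, garage]
Visit chapel; enqueue vault → queue [annex, loft, closet, hall, garage, vault]
Visit annex; enqueue library → queue [loft, closet, hall, garage, vault, library]
Visit loft → queue [closet, hall, garage, vault, library]
Visit closet; enqueue lobby → queue [hall, garage, vault, library, lobby]
Visit hall; enqueue study, parlor → queue [garage, vault, library, lobby, study, parlor]
Visit garage → queue [vault, library, lobby, study, parlor]
Visit vault → queue [library, lobby, study, parlor]
Visit library → queue [lobby, study, parlor]
Visit lobby → queue [study, parlor]
Visit study → queue [parlor]
Visit parlor → queue []

gym, workshop, sauna, porch, patio, chapel, annex, loft, closet, hall, garage, vault, library, lobby, study, parlor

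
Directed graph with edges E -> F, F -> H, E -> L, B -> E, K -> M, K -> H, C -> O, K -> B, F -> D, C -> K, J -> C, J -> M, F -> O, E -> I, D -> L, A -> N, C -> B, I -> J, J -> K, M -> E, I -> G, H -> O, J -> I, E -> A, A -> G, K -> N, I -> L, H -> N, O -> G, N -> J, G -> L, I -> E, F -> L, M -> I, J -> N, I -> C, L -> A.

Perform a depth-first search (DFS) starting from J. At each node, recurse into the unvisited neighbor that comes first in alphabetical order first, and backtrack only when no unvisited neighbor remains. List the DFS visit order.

J, C, B, E, A, G, L, N, F, D, H, O, I, K, M

Visit J
J → C
C → B
B → E
E → A
A → G
G → L
A → N
E → F
F → D
F → H
H → O
E → I
C → K
K → M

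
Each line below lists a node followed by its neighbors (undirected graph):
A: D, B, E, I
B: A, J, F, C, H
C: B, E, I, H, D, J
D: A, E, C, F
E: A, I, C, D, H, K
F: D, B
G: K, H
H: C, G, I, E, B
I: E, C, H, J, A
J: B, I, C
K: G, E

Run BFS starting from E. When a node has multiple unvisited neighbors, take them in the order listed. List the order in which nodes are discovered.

E, A, I, C, D, H, K, B, J, F, G

Visit E; enqueue A, I, C, D, H, K → queue [A, I, C, D, H, K]
Visit A; enqueue B → queue [I, C, D, H, K, B]
Visit I; enqueue J → queue [C, D, H, K, B, J]
Visit C → queue [D, H, K, B, J]
Visit D; enqueue F → queue [H, K, B, J, F]
Visit H; enqueue G → queue [K, B, J, F, G]
Visit K → queue [B, J, F, G]
Visit B → queue [J, F, G]
Visit J → queue [F, G]
Visit F → queue [G]
Visit G → queue []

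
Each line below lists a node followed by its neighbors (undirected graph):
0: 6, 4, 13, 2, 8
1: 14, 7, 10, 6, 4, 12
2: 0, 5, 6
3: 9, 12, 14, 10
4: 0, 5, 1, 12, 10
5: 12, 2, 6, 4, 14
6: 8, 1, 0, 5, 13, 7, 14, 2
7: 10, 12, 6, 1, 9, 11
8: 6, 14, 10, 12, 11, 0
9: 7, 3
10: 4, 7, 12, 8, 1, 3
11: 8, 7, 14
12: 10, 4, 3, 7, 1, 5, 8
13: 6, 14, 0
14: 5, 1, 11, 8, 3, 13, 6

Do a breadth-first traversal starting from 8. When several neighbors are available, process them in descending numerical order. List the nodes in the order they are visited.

8 -> 14 -> 12 -> 11 -> 10 -> 6 -> 0 -> 13 -> 5 -> 3 -> 1 -> 7 -> 4 -> 2 -> 9

Visit 8; enqueue 14, 12, 11, 10, 6, 0 → queue [14, 12, 11, 10, 6, 0]
Visit 14; enqueue 13, 5, 3, 1 → queue [12, 11, 10, 6, 0, 13, 5, 3, 1]
Visit 12; enqueue 7, 4 → queue [11, 10, 6, 0, 13, 5, 3, 1, 7, 4]
Visit 11 → queue [10, 6, 0, 13, 5, 3, 1, 7, 4]
Visit 10 → queue [6, 0, 13, 5, 3, 1, 7, 4]
Visit 6; enqueue 2 → queue [0, 13, 5, 3, 1, 7, 4, 2]
Visit 0 → queue [13, 5, 3, 1, 7, 4, 2]
Visit 13 → queue [5, 3, 1, 7, 4, 2]
Visit 5 → queue [3, 1, 7, 4, 2]
Visit 3; enqueue 9 → queue [1, 7, 4, 2, 9]
Visit 1 → queue [7, 4, 2, 9]
Visit 7 → queue [4, 2, 9]
Visit 4 → queue [2, 9]
Visit 2 → queue [9]
Visit 9 → queue []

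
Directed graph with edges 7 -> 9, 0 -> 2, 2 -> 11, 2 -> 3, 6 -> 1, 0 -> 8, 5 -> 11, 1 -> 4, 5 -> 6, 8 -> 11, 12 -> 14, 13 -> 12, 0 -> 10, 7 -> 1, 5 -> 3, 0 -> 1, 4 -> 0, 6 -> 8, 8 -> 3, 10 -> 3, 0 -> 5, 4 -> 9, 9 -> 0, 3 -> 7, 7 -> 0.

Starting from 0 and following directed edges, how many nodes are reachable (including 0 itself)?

BFS from 0 visits: 0, 1, 2, 5, 8, 10, 4, 3, 11, 6, 9, 7
Reachable nodes: 12 of 15 total.

12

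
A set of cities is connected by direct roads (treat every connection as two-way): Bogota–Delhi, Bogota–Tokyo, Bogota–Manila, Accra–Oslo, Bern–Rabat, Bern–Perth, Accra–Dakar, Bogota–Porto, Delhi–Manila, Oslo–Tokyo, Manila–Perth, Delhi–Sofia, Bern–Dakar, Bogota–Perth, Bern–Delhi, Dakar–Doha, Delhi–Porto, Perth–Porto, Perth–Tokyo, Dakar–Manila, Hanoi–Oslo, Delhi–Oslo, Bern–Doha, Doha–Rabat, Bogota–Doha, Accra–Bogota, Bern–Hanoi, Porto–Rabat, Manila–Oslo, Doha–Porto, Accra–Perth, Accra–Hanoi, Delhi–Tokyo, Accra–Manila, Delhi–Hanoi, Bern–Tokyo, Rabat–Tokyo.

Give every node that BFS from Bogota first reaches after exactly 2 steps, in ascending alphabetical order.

Level 0: Bogota
Level 1: Accra, Delhi, Doha, Manila, Perth, Porto, Tokyo
Level 2: Bern, Dakar, Hanoi, Oslo, Rabat, Sofia

Bern, Dakar, Hanoi, Oslo, Rabat, Sofia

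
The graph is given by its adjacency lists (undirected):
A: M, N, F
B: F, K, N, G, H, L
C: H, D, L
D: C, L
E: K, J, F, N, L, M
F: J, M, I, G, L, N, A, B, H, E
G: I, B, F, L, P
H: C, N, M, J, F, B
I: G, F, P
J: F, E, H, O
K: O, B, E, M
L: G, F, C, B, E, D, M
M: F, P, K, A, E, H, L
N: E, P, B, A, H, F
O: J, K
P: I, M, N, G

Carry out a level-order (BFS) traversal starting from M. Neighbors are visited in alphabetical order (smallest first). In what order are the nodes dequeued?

Visit M; enqueue A, E, F, H, K, L, P → queue [A, E, F, H, K, L, P]
Visit A; enqueue N → queue [E, F, H, K, L, P, N]
Visit E; enqueue J → queue [F, H, K, L, P, N, J]
Visit F; enqueue B, G, I → queue [H, K, L, P, N, J, B, G, I]
Visit H; enqueue C → queue [K, L, P, N, J, B, G, I, C]
Visit K; enqueue O → queue [L, P, N, J, B, G, I, C, O]
Visit L; enqueue D → queue [P, N, J, B, G, I, C, O, D]
Visit P → queue [N, J, B, G, I, C, O, D]
Visit N → queue [J, B, G, I, C, O, D]
Visit J → queue [B, G, I, C, O, D]
Visit B → queue [G, I, C, O, D]
Visit G → queue [I, C, O, D]
Visit I → queue [C, O, D]
Visit C → queue [O, D]
Visit O → queue [D]
Visit D → queue []

M, A, E, F, H, K, L, P, N, J, B, G, I, C, O, D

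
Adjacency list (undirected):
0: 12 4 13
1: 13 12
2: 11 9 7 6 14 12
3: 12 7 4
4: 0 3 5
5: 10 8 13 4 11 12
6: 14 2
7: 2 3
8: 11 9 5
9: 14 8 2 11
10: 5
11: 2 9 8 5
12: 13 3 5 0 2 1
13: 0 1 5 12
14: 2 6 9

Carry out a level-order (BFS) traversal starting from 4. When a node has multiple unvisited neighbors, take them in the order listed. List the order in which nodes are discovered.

Visit 4; enqueue 0, 3, 5 → queue [0, 3, 5]
Visit 0; enqueue 12, 13 → queue [3, 5, 12, 13]
Visit 3; enqueue 7 → queue [5, 12, 13, 7]
Visit 5; enqueue 10, 8, 11 → queue [12, 13, 7, 10, 8, 11]
Visit 12; enqueue 2, 1 → queue [13, 7, 10, 8, 11, 2, 1]
Visit 13 → queue [7, 10, 8, 11, 2, 1]
Visit 7 → queue [10, 8, 11, 2, 1]
Visit 10 → queue [8, 11, 2, 1]
Visit 8; enqueue 9 → queue [11, 2, 1, 9]
Visit 11 → queue [2, 1, 9]
Visit 2; enqueue 6, 14 → queue [1, 9, 6, 14]
Visit 1 → queue [9, 6, 14]
Visit 9 → queue [6, 14]
Visit 6 → queue [14]
Visit 14 → queue []

4 0 3 5 12 13 7 10 8 11 2 1 9 6 14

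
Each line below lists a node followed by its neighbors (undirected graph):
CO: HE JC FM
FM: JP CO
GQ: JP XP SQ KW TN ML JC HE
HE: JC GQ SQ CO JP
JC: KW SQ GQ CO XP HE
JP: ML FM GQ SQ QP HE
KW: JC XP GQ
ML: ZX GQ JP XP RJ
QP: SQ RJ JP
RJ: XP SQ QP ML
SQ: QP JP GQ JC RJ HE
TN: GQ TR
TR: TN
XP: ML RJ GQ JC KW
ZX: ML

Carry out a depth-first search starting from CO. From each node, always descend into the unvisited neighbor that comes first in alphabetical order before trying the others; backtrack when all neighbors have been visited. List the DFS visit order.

CO → FM → JP → GQ → HE → JC → KW → XP → ML → RJ → QP → SQ → ZX → TN → TR

Visit CO
CO → FM
FM → JP
JP → GQ
GQ → HE
HE → JC
JC → KW
KW → XP
XP → ML
ML → RJ
RJ → QP
QP → SQ
ML → ZX
GQ → TN
TN → TR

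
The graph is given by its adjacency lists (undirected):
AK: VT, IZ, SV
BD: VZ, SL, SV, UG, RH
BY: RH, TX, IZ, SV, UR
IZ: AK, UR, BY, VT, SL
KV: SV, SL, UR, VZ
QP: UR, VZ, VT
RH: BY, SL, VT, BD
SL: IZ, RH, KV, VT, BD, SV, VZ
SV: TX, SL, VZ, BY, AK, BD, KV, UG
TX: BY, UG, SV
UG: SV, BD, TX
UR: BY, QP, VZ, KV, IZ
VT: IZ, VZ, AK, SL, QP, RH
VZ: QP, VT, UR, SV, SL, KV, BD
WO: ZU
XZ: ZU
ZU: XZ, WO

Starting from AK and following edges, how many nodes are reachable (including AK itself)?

14

BFS from AK visits: AK, VT, IZ, SV, VZ, SL, QP, RH, UR, BY, TX, BD, KV, UG
Reachable nodes: 14 of 17 total.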